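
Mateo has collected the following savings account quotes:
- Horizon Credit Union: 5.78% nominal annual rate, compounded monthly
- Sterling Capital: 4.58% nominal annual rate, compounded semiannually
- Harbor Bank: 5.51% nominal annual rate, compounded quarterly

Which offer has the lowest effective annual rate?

Sterling Capital

Horizon Credit Union: (1 + 0.0578/12)^12 − 1 = 5.936%
Sterling Capital: (1 + 0.0458/2)^2 − 1 = 4.632%
Harbor Bank: (1 + 0.0551/4)^4 − 1 = 5.625%
The lowest effective annual rate is Sterling Capital at 4.632%.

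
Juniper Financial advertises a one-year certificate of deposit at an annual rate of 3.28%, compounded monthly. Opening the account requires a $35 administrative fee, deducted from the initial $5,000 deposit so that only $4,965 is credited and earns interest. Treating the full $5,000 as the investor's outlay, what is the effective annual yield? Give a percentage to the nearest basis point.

Value after one year: 4,965 × (1 + 0.0328/12)^12 = 4,965 × 1.033298 = $5,130.32.
Effective yield on the $5,000 outlay: 5,130.32 / 5,000 − 1 = 0.026065 = 2.61%.

2.61%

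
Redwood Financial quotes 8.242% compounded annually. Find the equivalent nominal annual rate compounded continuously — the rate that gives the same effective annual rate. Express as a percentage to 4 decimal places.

7.9199%

Compounded annually, EAR = nominal = 0.082420.
Equivalent continuous rate: r = ln(1 + 0.082420) = 0.079199 = 7.9199%.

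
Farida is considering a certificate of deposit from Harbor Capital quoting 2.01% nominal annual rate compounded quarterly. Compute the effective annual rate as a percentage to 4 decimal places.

2.0252%

EAR = (1 + 0.0201/4)^4 − 1.
= 1.020252 − 1 = 2.0252%.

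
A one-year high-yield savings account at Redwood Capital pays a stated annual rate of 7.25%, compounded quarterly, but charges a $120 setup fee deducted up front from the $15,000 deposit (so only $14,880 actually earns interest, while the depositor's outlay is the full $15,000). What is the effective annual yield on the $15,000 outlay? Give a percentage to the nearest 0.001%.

6.590%

Value after one year: 14,880 × (1 + 0.0725/4)^4 = 14,880 × 1.074495 = $15,988.49.
Effective yield on the $15,000 outlay: 15,988.49 / 15,000 − 1 = 0.065899 = 6.590%.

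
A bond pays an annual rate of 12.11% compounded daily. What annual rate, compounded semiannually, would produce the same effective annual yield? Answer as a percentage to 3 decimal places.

EAR = (1 + 0.1211/365)^365 − 1 = 0.128715.
Solve (1 + r/2)^2 = 1.128715: r/2 = 1.128715^(1/2) − 1 = 0.062410, so r = 0.124820 = 12.482%.

12.482%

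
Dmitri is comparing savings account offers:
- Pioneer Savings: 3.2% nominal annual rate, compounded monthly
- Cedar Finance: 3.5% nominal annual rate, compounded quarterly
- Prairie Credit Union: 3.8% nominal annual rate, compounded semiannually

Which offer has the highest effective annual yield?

Pioneer Savings: (1 + 0.032/12)^12 − 1 = 3.247%
Cedar Finance: (1 + 0.035/4)^4 − 1 = 3.546%
Prairie Credit Union: (1 + 0.038/2)^2 − 1 = 3.836%
The highest effective annual rate is Prairie Credit Union at 3.836%.

Prairie Credit Union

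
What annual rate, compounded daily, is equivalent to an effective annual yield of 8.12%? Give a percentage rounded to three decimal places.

7.808%

(1 + r/365)^365 − 1 = 0.0812, so 1 + r/365 = 1.0812^(1/365).
r/365 = 0.000214, so r = 0.078080 = 7.808%.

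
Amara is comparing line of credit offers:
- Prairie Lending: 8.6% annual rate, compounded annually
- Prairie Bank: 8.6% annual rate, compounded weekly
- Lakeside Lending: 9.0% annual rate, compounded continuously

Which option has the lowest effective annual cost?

Prairie Lending

Prairie Lending: compounded annually, EAR = 8.600%
Prairie Bank: (1 + 0.086/52)^52 − 1 = 8.973%
Lakeside Lending: e^0.090 − 1 = 9.417%
The lowest effective annual rate is Prairie Lending at 8.600%.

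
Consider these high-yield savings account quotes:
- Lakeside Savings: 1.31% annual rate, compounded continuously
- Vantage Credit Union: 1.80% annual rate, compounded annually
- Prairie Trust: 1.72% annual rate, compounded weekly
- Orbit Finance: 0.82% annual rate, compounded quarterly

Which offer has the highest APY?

Vantage Credit Union

Lakeside Savings: e^0.0131 − 1 = 1.319%
Vantage Credit Union: compounded annually, EAR = 1.800%
Prairie Trust: (1 + 0.0172/52)^52 − 1 = 1.735%
Orbit Finance: (1 + 0.0082/4)^4 − 1 = 0.823%
The highest effective annual rate is Vantage Credit Union at 1.800%.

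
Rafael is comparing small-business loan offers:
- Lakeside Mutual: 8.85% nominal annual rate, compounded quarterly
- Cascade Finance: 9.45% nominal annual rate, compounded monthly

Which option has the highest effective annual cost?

Lakeside Mutual: (1 + 0.0885/4)^4 − 1 = 9.148%
Cascade Finance: (1 + 0.0945/12)^12 − 1 = 9.870%
The highest effective annual rate is Cascade Finance at 9.870%.

Cascade Finance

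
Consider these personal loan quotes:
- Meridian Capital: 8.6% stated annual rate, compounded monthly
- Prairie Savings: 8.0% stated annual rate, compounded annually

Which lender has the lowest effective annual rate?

Meridian Capital: (1 + 0.086/12)^12 − 1 = 8.947%
Prairie Savings: compounded annually, EAR = 8.000%
The lowest effective annual rate is Prairie Savings at 8.000%.

Prairie Savings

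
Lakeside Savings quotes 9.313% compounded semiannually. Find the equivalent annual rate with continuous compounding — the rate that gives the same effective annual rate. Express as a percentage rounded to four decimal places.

EAR = (1 + 0.09313/2)^2 − 1 = 0.095298.
Equivalent continuous rate: r = ln(1 + 0.095298) = 0.091027 = 9.1027%.

9.1027%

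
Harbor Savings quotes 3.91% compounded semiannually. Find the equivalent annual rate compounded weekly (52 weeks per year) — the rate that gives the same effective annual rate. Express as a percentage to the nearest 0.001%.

EAR = (1 + 0.0391/2)^2 − 1 = 0.039482.
Solve (1 + r/52)^52 = 1.039482: r/52 = 1.039482^(1/52) − 1 = 0.000745, so r = 0.038737 = 3.874%.

3.874%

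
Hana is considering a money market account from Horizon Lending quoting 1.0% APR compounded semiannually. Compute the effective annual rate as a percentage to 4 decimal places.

EAR = (1 + 0.010/2)^2 − 1.
= (1 + 0.005000)^2 − 1 = 1.010025 − 1 = 1.0025%.

1.0025%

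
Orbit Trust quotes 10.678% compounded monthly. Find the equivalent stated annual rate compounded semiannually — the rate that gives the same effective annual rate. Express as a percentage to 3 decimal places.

10.918%

EAR = (1 + 0.10678/12)^12 − 1 = 0.112164.
Solve (1 + r/2)^2 = 1.112164: r/2 = 1.112164^(1/2) − 1 = 0.054592, so r = 0.109184 = 10.918%.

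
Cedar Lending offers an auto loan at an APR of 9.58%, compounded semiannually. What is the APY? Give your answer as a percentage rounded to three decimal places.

EAR = (1 + 0.0958/2)^2 − 1.
= 1.098094 − 1 = 9.809%.

9.809%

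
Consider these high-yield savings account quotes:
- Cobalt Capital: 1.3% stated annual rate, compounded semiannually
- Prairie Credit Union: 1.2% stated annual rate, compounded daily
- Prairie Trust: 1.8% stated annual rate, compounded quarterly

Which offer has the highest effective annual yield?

Cobalt Capital: (1 + 0.013/2)^2 − 1 = 1.304%
Prairie Credit Union: (1 + 0.012/365)^365 − 1 = 1.207%
Prairie Trust: (1 + 0.018/4)^4 − 1 = 1.812%
The highest effective annual rate is Prairie Trust at 1.812%.

Prairie Trust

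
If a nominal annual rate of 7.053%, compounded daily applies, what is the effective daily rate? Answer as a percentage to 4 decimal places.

0.0193%

With a nominal annual rate compounded daily, the periodic rate is the nominal rate divided by 365.
i = 0.07053 / 365 = 0.0001932 = 0.0193%.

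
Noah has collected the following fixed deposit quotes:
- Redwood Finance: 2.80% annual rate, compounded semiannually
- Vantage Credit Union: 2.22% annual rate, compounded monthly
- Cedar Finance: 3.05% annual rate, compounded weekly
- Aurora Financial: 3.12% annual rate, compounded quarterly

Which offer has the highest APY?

Aurora Financial

Redwood Finance: (1 + 0.0280/2)^2 − 1 = 2.820%
Vantage Credit Union: (1 + 0.0222/12)^12 − 1 = 2.243%
Cedar Finance: (1 + 0.0305/52)^52 − 1 = 3.096%
Aurora Financial: (1 + 0.0312/4)^4 − 1 = 3.157%
The highest effective annual rate is Aurora Financial at 3.157%.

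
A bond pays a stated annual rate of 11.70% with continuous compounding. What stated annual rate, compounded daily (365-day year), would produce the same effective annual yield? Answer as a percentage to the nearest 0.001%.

11.702%

EAR under continuous compounding: e^0.1170 − 1 = 0.124119.
Solve (1 + r/365)^365 = 1.124119: r/365 = 1.124119^(1/365) − 1 = 0.000321, so r = 0.117019 = 11.702%.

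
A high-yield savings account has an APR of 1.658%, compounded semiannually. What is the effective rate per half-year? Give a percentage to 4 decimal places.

With a nominal annual rate compounded semiannually, the periodic rate is the nominal rate divided by 2.
i = 0.01658 / 2 = 0.0082900 = 0.8290%.

0.8290%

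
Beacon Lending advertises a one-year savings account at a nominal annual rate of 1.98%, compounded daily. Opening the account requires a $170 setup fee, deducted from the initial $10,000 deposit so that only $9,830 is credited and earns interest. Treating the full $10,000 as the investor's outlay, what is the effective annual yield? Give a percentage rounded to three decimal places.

Value after one year: 9,830 × (1 + 0.0198/365)^365 = 9,830 × 1.019997 = $10,026.57.
Effective yield on the $10,000 outlay: 10,026.57 / 10,000 − 1 = 0.002657 = 0.266%.

0.266%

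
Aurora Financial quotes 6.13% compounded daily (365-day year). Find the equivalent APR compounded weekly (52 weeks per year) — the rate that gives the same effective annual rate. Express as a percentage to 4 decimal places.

EAR = (1 + 0.0613/365)^365 − 1 = 0.063212.
Solve (1 + r/52)^52 = 1.063212: r/52 = 1.063212^(1/52) − 1 = 0.001179, so r = 0.061331 = 6.1331%.

6.1331%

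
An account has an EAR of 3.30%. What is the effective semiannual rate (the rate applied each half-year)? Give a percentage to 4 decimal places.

The per-half-year rate i satisfies (1 + i)^2 = 1 + 0.0330.
i = 1.0330^(1/2) − 1 = 0.0163661 = 1.6366%.

1.6366%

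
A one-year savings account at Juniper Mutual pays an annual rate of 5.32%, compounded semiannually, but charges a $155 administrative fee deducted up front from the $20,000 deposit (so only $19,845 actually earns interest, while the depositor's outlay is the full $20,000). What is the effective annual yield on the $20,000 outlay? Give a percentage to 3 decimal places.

4.574%

Value after one year: 19,845 × (1 + 0.0532/2)^2 = 19,845 × 1.053908 = $20,914.80.
Effective yield on the $20,000 outlay: 20,914.80 / 20,000 − 1 = 0.045740 = 4.574%.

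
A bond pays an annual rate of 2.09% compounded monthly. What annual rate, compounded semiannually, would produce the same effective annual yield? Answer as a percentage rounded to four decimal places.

EAR = (1 + 0.0209/12)^12 − 1 = 0.021101.
Solve (1 + r/2)^2 = 1.021101: r/2 = 1.021101^(1/2) − 1 = 0.010496, so r = 0.020991 = 2.0991%.

2.0991%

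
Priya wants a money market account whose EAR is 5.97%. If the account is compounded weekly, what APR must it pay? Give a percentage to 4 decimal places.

(1 + r/52)^52 − 1 = 0.0597, so 1 + r/52 = 1.0597^(1/52).
r/52 = 0.001116, so r = 0.058018 = 5.8018%.

5.8018%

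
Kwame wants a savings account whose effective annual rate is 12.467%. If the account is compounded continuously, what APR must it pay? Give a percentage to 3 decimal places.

Continuous: nominal r satisfies e^r − 1 = 0.12467.
r = ln(1 + 0.12467) = ln(1.12467) = 0.117490 = 11.749%.

11.749%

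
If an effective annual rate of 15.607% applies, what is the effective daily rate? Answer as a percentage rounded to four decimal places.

0.0397%

The per-day rate i satisfies (1 + i)^365 = 1 + 0.15607.
i = 1.15607^(1/365) − 1 = 0.0003974 = 0.0397%.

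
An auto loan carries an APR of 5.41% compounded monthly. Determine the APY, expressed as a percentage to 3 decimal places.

EAR = (1 + 0.0541/12)^12 − 1.
= (1 + 0.004508)^12 − 1 = 1.055462 − 1 = 5.546%.

5.546%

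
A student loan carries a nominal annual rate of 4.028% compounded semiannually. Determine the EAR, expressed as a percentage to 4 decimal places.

EAR = (1 + 0.04028/2)^2 − 1.
= (1 + 0.020140)^2 − 1 = 1.040686 − 1 = 4.0686%.

4.0686%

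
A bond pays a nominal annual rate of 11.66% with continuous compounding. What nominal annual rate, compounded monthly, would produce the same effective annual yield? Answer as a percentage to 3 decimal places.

11.717%

EAR under continuous compounding: e^0.1166 − 1 = 0.123670.
Solve (1 + r/12)^12 = 1.123670: r/12 = 1.123670^(1/12) − 1 = 0.009764, so r = 0.117168 = 11.717%.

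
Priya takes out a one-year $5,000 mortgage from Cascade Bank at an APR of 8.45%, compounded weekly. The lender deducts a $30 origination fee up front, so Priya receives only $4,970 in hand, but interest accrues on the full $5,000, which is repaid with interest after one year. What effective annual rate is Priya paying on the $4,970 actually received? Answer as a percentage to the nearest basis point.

9.47%

Amount owed after one year: 5,000 × (1 + 0.0845/52)^52 = 5,000 × 1.088098 = $5,440.49.
Effective rate on net proceeds: 5,440.49 / 4,970 − 1 = 0.094666 = 9.47%.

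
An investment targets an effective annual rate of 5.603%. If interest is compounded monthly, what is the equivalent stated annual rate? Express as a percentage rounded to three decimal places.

5.464%

(1 + r/12)^12 − 1 = 0.05603, so 1 + r/12 = 1.05603^(1/12).
r/12 = 0.004553, so r = 0.054641 = 5.464%.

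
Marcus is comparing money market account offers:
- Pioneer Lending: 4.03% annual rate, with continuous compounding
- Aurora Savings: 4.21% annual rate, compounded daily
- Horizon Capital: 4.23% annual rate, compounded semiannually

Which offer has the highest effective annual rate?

Pioneer Lending: e^0.0403 − 1 = 4.112%
Aurora Savings: (1 + 0.0421/365)^365 − 1 = 4.300%
Horizon Capital: (1 + 0.0423/2)^2 − 1 = 4.275%
The highest effective annual rate is Aurora Savings at 4.300%.

Aurora Savings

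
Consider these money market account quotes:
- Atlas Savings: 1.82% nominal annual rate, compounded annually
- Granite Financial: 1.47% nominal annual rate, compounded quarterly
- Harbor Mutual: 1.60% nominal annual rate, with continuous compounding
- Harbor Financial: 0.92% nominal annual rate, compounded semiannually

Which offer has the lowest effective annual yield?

Harbor Financial

Atlas Savings: compounded annually, EAR = 1.820%
Granite Financial: (1 + 0.0147/4)^4 − 1 = 1.478%
Harbor Mutual: e^0.0160 − 1 = 1.613%
Harbor Financial: (1 + 0.0092/2)^2 − 1 = 0.922%
The lowest effective annual rate is Harbor Financial at 0.922%.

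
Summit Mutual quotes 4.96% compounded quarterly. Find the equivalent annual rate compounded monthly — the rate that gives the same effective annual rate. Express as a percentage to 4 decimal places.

EAR = (1 + 0.0496/4)^4 − 1 = 0.050530.
Solve (1 + r/12)^12 = 1.050530: r/12 = 1.050530^(1/12) − 1 = 0.004116, so r = 0.049396 = 4.9396%.

4.9396%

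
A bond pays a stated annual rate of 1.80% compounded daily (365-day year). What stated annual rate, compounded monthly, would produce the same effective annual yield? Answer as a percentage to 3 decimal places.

EAR = (1 + 0.0180/365)^365 − 1 = 0.018163.
Solve (1 + r/12)^12 = 1.018163: r/12 = 1.018163^(1/12) − 1 = 0.001501, so r = 0.018013 = 1.801%.

1.801%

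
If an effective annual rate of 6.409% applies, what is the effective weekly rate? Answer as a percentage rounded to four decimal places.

0.1195%

The per-week rate i satisfies (1 + i)^52 = 1 + 0.06409.
i = 1.06409^(1/52) − 1 = 0.0011953 = 0.1195%.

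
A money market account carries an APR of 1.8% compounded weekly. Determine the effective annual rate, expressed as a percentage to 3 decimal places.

EAR = (1 + 0.018/52)^52 − 1.
= (1 + 0.000346)^52 − 1 = 1.018160 − 1 = 1.816%.

1.816%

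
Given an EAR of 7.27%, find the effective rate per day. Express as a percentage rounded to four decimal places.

0.0192%

The per-day rate i satisfies (1 + i)^365 = 1 + 0.0727.
i = 1.0727^(1/365) − 1 = 0.0001923 = 0.0192%.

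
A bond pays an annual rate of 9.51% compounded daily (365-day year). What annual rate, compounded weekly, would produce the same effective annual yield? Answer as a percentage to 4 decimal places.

9.5175%

EAR = (1 + 0.0951/365)^365 − 1 = 0.099755.
Solve (1 + r/52)^52 = 1.099755: r/52 = 1.099755^(1/52) − 1 = 0.001830, so r = 0.095175 = 9.5175%.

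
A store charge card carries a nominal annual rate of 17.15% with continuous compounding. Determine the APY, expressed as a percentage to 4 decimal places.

18.7084%

With continuous compounding, EAR = e^0.1715 − 1.
e^0.1715 = 1.187084, so EAR = 0.187084 = 18.7084%.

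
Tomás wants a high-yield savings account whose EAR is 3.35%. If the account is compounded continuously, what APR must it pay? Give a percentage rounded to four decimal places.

Continuous: nominal r satisfies e^r − 1 = 0.0335.
r = ln(1 + 0.0335) = ln(1.0335) = 0.032951 = 3.2951%.

3.2951%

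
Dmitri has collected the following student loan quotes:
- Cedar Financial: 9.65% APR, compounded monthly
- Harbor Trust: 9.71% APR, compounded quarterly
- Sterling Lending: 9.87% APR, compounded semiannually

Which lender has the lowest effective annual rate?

Harbor Trust

Cedar Financial: (1 + 0.0965/12)^12 − 1 = 10.088%
Harbor Trust: (1 + 0.0971/4)^4 − 1 = 10.069%
Sterling Lending: (1 + 0.0987/2)^2 − 1 = 10.114%
The lowest effective annual rate is Harbor Trust at 10.069%.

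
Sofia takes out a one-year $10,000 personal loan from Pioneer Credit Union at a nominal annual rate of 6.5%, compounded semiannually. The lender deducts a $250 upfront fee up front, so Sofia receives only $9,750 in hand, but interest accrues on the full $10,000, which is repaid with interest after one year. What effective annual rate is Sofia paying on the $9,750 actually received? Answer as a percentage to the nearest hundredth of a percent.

Amount owed after one year: 10,000 × (1 + 0.065/2)^2 = 10,000 × 1.066056 = $10,660.56.
Effective rate on net proceeds: 10,660.56 / 9,750 − 1 = 0.093391 = 9.34%.

9.34%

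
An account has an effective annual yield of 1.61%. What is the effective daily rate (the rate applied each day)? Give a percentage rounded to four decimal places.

0.0044%

The per-day rate i satisfies (1 + i)^365 = 1 + 0.0161.
i = 1.0161^(1/365) − 1 = 0.0000438 = 0.0044%.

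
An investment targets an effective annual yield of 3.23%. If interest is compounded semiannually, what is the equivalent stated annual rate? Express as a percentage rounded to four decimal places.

3.2043%

(1 + r/2)^2 − 1 = 0.0323, so 1 + r/2 = 1.0323^(1/2).
r/2 = 0.016022, so r = 0.032043 = 3.2043%.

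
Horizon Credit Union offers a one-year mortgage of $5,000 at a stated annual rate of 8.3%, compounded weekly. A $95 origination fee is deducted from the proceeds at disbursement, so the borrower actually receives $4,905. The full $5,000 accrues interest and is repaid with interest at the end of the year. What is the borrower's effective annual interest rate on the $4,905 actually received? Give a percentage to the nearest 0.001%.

Amount owed after one year: 5,000 × (1 + 0.083/52)^52 = 5,000 × 1.086470 = $5,432.35.
Effective rate on net proceeds: 5,432.35 / 4,905 − 1 = 0.107513 = 10.751%.

10.751%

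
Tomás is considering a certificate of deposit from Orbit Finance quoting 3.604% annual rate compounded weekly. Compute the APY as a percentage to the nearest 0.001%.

EAR = (1 + 0.03604/52)^52 − 1.
= (1 + 0.000693)^52 − 1 = 1.036684 − 1 = 3.668%.

3.668%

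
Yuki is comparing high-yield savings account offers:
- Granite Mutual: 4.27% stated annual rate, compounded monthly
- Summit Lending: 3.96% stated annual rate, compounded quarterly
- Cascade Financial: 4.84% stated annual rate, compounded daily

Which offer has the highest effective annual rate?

Granite Mutual: (1 + 0.0427/12)^12 − 1 = 4.355%
Summit Lending: (1 + 0.0396/4)^4 − 1 = 4.019%
Cascade Financial: (1 + 0.0484/365)^365 − 1 = 4.959%
The highest effective annual rate is Cascade Financial at 4.959%.

Cascade Financial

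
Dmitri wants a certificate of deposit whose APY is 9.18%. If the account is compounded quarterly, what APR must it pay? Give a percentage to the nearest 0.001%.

(1 + r/4)^4 − 1 = 0.0918, so 1 + r/4 = 1.0918^(1/4).
r/4 = 0.022200, so r = 0.088799 = 8.880%.

8.880%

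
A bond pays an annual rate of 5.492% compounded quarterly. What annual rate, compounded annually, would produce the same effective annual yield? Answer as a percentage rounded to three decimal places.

EAR = (1 + 0.05492/4)^4 − 1 = 0.056061.
Compounded annually, the equivalent nominal rate is the EAR itself: 5.606%.

5.606%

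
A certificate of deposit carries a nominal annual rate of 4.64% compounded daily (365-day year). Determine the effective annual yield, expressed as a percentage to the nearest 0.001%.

4.749%

EAR = (1 + 0.0464/365)^365 − 1.
= (1 + 0.000127)^365 − 1 = 1.047490 − 1 = 4.749%.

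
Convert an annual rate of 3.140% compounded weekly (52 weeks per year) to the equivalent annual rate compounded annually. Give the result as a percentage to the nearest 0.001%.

EAR = (1 + 0.03140/52)^52 − 1 = 0.031888.
Compounded annually, the equivalent nominal rate is the EAR itself: 3.189%.

3.189%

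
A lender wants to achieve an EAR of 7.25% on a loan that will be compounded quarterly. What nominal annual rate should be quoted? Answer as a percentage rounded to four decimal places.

(1 + r/4)^4 − 1 = 0.0725, so 1 + r/4 = 1.0725^(1/4).
r/4 = 0.017652, so r = 0.070608 = 7.0608%.

7.0608%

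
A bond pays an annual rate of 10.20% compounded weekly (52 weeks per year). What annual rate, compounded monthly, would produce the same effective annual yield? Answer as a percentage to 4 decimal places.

EAR = (1 + 0.1020/52)^52 − 1 = 0.107273.
Solve (1 + r/12)^12 = 1.107273: r/12 = 1.107273^(1/12) − 1 = 0.008528, so r = 0.102334 = 10.2334%.

10.2334%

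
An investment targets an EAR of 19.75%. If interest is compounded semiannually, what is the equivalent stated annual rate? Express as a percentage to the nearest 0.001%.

18.861%

(1 + r/2)^2 − 1 = 0.1975, so 1 + r/2 = 1.1975^(1/2).
r/2 = 0.094303, so r = 0.188607 = 18.861%.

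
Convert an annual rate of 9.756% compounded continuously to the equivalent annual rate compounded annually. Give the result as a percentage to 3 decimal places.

EAR under continuous compounding: e^0.09756 − 1 = 0.102478.
Compounded annually, the equivalent nominal rate is the EAR itself: 10.248%.

10.248%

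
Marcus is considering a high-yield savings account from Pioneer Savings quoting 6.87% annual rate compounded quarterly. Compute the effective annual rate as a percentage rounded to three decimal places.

EAR = (1 + 0.0687/4)^4 − 1.
= 1.070490 − 1 = 7.049%.

7.049%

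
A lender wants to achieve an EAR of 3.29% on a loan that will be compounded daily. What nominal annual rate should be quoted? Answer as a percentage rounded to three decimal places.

(1 + r/365)^365 − 1 = 0.0329, so 1 + r/365 = 1.0329^(1/365).
r/365 = 0.000089, so r = 0.032372 = 3.237%.

3.237%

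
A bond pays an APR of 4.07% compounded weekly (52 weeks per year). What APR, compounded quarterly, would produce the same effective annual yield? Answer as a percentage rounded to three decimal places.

4.089%

EAR = (1 + 0.0407/52)^52 − 1 = 0.041523.
Solve (1 + r/4)^4 = 1.041523: r/4 = 1.041523^(1/4) − 1 = 0.010223, so r = 0.040892 = 4.089%.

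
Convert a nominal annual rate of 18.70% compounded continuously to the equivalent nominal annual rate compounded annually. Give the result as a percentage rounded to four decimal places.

20.5627%

EAR under continuous compounding: e^0.1870 − 1 = 0.205627.
Compounded annually, the equivalent nominal rate is the EAR itself: 20.5627%.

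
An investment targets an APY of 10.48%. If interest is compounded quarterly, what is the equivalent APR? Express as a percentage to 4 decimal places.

10.0916%

(1 + r/4)^4 − 1 = 0.1048, so 1 + r/4 = 1.1048^(1/4).
r/4 = 0.025229, so r = 0.100916 = 10.0916%.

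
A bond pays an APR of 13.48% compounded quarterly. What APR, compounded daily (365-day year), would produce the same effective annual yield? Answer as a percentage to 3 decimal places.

EAR = (1 + 0.1348/4)^4 − 1 = 0.141769.
Solve (1 + r/365)^365 = 1.141769: r/365 = 1.141769^(1/365) − 1 = 0.000363, so r = 0.132602 = 13.260%.

13.260%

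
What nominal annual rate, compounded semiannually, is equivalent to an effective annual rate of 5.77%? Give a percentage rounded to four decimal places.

5.6891%

(1 + r/2)^2 − 1 = 0.0577, so 1 + r/2 = 1.0577^(1/2).
r/2 = 0.028445, so r = 0.056891 = 5.6891%.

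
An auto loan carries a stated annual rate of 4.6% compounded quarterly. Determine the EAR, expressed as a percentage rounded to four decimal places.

4.6800%

EAR = (1 + 0.046/4)^4 − 1.
= 1.046800 − 1 = 4.6800%.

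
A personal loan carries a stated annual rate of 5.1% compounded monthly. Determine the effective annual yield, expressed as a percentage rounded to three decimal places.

5.221%

EAR = (1 + 0.051/12)^12 − 1.
= 1.052209 − 1 = 5.221%.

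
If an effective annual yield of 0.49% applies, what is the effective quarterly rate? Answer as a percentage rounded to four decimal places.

0.1223%

The per-quarter rate i satisfies (1 + i)^4 = 1 + 0.0049.
i = 1.0049^(1/4) − 1 = 0.0012228 = 0.1223%.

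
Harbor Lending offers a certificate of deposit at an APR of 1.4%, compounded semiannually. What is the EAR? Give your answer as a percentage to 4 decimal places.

1.4049%

EAR = (1 + 0.014/2)^2 − 1.
= 1.014049 − 1 = 1.4049%.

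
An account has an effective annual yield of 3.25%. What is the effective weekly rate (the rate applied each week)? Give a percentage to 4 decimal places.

The per-week rate i satisfies (1 + i)^52 = 1 + 0.0325.
i = 1.0325^(1/52) − 1 = 0.0006152 = 0.0615%.

0.0615%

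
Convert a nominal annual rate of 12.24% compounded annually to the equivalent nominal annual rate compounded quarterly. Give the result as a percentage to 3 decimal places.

11.715%

Compounded annually, EAR = nominal = 0.122400.
Solve (1 + r/4)^4 = 1.122400: r/4 = 1.122400^(1/4) − 1 = 0.029288, so r = 0.117152 = 11.715%.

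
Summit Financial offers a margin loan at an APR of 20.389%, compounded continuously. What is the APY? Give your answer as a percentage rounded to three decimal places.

22.616%

With continuous compounding, EAR = e^0.20389 − 1.
e^0.20389 = 1.226163, so EAR = 0.226163 = 22.616%.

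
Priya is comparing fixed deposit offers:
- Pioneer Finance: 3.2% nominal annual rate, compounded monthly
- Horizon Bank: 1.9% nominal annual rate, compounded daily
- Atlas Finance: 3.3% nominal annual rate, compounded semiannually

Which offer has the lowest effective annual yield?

Pioneer Finance: (1 + 0.032/12)^12 − 1 = 3.247%
Horizon Bank: (1 + 0.019/365)^365 − 1 = 1.918%
Atlas Finance: (1 + 0.033/2)^2 − 1 = 3.327%
The lowest effective annual rate is Horizon Bank at 1.918%.

Horizon Bank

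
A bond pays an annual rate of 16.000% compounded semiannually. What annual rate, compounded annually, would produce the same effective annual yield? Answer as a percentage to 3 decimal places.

EAR = (1 + 0.16000/2)^2 − 1 = 0.166400.
Compounded annually, the equivalent nominal rate is the EAR itself: 16.640%.

16.640%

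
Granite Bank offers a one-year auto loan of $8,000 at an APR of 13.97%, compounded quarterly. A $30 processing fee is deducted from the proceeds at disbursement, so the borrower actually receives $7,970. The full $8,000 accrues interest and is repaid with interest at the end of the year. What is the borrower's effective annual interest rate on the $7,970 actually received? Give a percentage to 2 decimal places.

Amount owed after one year: 8,000 × (1 + 0.1397/4)^4 = 8,000 × 1.147190 = $9,177.52.
Effective rate on net proceeds: 9,177.52 / 7,970 − 1 = 0.151509 = 15.15%.

15.15%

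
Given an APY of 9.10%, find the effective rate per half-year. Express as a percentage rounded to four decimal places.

4.4509%

The per-half-year rate i satisfies (1 + i)^2 = 1 + 0.0910.
i = 1.0910^(1/2) − 1 = 0.0445095 = 4.4509%.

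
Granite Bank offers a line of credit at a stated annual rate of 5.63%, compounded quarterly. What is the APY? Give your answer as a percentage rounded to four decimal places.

5.7500%

EAR = (1 + 0.0563/4)^4 − 1.
= (1 + 0.014075)^4 − 1 = 1.057500 − 1 = 5.7500%.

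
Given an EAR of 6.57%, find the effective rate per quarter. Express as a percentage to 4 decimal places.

The per-quarter rate i satisfies (1 + i)^4 = 1 + 0.0657.
i = 1.0657^(1/4) − 1 = 0.0160352 = 1.6035%.

1.6035%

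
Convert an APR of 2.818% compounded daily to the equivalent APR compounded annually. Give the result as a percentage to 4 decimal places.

2.8580%

EAR = (1 + 0.02818/365)^365 − 1 = 0.028580.
Compounded annually, the equivalent nominal rate is the EAR itself: 2.8580%.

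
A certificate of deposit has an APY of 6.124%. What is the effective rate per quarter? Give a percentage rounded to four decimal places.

The per-quarter rate i satisfies (1 + i)^4 = 1 + 0.06124.
i = 1.06124^(1/4) − 1 = 0.0149705 = 1.4970%.

1.4970%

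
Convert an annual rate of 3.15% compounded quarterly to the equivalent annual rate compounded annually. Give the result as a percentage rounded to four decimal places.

3.1874%

EAR = (1 + 0.0315/4)^4 − 1 = 0.031874.
Compounded annually, the equivalent nominal rate is the EAR itself: 3.1874%.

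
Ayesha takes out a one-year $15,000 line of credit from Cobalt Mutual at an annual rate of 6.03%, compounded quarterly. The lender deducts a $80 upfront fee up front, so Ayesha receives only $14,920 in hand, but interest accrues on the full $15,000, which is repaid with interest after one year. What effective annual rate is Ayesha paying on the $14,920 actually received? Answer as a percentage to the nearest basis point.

Amount owed after one year: 15,000 × (1 + 0.0603/4)^4 = 15,000 × 1.061677 = $15,925.16.
Effective rate on net proceeds: 15,925.16 / 14,920 − 1 = 0.067370 = 6.74%.

6.74%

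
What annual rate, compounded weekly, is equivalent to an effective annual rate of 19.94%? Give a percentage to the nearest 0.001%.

(1 + r/52)^52 − 1 = 0.1994, so 1 + r/52 = 1.1994^(1/52).
r/52 = 0.003503, so r = 0.182140 = 18.214%.

18.214%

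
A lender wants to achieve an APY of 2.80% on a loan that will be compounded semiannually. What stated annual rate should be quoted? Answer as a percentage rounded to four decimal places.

(1 + r/2)^2 − 1 = 0.0280, so 1 + r/2 = 1.0280^(1/2).
r/2 = 0.013903, so r = 0.027807 = 2.7807%.

2.7807%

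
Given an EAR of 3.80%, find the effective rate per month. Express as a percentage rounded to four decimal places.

The per-month rate i satisfies (1 + i)^12 = 1 + 0.0380.
i = 1.0380^(1/12) − 1 = 0.0031128 = 0.3113%.

0.3113%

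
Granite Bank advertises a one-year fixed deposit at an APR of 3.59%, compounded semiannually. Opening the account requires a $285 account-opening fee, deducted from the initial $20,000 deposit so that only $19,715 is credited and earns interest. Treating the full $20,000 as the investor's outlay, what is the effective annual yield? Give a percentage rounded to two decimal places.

2.15%

Value after one year: 19,715 × (1 + 0.0359/2)^2 = 19,715 × 1.036222 = $20,429.12.
Effective yield on the $20,000 outlay: 20,429.12 / 20,000 − 1 = 0.021456 = 2.15%.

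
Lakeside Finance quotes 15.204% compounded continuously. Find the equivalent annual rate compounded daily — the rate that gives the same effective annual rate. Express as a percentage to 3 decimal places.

15.207%

EAR under continuous compounding: e^0.15204 − 1 = 0.164207.
Solve (1 + r/365)^365 = 1.164207: r/365 = 1.164207^(1/365) − 1 = 0.000417, so r = 0.152072 = 15.207%.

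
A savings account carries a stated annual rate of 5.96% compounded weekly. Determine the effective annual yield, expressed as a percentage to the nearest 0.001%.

6.138%

EAR = (1 + 0.0596/52)^52 − 1.
= 1.061376 − 1 = 6.138%.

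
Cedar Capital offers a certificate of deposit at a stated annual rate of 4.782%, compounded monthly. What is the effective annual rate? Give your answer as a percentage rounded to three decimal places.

EAR = (1 + 0.04782/12)^12 − 1.
= 1.048882 − 1 = 4.888%.

4.888%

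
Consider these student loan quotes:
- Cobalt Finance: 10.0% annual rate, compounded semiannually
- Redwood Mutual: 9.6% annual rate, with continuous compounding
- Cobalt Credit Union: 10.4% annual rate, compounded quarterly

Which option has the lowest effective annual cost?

Redwood Mutual

Cobalt Finance: (1 + 0.100/2)^2 − 1 = 10.250%
Redwood Mutual: e^0.096 − 1 = 10.076%
Cobalt Credit Union: (1 + 0.104/4)^4 − 1 = 10.813%
The lowest effective annual rate is Redwood Mutual at 10.076%.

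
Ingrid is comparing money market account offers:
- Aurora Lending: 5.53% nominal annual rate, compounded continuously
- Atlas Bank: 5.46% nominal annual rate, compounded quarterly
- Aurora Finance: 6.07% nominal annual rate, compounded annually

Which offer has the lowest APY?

Atlas Bank

Aurora Lending: e^0.0553 − 1 = 5.686%
Atlas Bank: (1 + 0.0546/4)^4 − 1 = 5.573%
Aurora Finance: compounded annually, EAR = 6.070%
The lowest effective annual rate is Atlas Bank at 5.573%.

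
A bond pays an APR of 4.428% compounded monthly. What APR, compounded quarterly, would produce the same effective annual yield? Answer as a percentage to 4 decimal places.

EAR = (1 + 0.04428/12)^12 − 1 = 0.045190.
Solve (1 + r/4)^4 = 1.045190: r/4 = 1.045190^(1/4) − 1 = 0.011111, so r = 0.044444 = 4.4444%.

4.4444%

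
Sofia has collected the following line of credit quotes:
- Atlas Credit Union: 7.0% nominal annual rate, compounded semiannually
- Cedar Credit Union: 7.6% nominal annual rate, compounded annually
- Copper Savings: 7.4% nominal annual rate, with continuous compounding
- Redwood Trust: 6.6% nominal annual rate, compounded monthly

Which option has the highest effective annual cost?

Atlas Credit Union: (1 + 0.070/2)^2 − 1 = 7.122%
Cedar Credit Union: compounded annually, EAR = 7.600%
Copper Savings: e^0.074 − 1 = 7.681%
Redwood Trust: (1 + 0.066/12)^12 − 1 = 6.803%
The highest effective annual rate is Copper Savings at 7.681%.

Copper Savings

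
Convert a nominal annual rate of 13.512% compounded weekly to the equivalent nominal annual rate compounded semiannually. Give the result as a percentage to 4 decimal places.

13.9601%

EAR = (1 + 0.13512/52)^52 − 1 = 0.144474.
Solve (1 + r/2)^2 = 1.144474: r/2 = 1.144474^(1/2) − 1 = 0.069801, so r = 0.139601 = 13.9601%.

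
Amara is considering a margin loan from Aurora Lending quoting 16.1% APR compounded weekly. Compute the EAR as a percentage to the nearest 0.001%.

EAR = (1 + 0.161/52)^52 − 1.
= (1 + 0.003096)^52 − 1 = 1.174393 − 1 = 17.439%.

17.439%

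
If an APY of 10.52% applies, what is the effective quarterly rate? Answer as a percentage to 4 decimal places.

The per-quarter rate i satisfies (1 + i)^4 = 1 + 0.1052.
i = 1.1052^(1/4) − 1 = 0.0253219 = 2.5322%.

2.5322%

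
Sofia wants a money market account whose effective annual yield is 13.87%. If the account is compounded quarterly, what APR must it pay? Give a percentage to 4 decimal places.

(1 + r/4)^4 − 1 = 0.1387, so 1 + r/4 = 1.1387^(1/4).
r/4 = 0.033005, so r = 0.132019 = 13.2019%.

13.2019%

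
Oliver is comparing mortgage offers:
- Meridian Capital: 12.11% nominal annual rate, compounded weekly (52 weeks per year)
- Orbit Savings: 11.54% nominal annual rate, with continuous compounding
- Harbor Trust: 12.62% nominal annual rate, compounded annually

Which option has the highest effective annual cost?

Meridian Capital

Meridian Capital: (1 + 0.1211/52)^52 − 1 = 12.858%
Orbit Savings: e^0.1154 − 1 = 12.232%
Harbor Trust: compounded annually, EAR = 12.620%
The highest effective annual rate is Meridian Capital at 12.858%.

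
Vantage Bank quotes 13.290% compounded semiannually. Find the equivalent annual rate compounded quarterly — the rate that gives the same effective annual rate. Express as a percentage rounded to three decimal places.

EAR = (1 + 0.13290/2)^2 − 1 = 0.137316.
Solve (1 + r/4)^4 = 1.137316: r/4 = 1.137316^(1/4) − 1 = 0.032691, so r = 0.130763 = 13.076%.

13.076%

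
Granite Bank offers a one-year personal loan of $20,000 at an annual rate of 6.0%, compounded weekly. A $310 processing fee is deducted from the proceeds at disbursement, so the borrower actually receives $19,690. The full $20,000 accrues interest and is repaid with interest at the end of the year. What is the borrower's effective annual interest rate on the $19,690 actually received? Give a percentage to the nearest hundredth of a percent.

Amount owed after one year: 20,000 × (1 + 0.060/52)^52 = 20,000 × 1.061800 = $21,236.00.
Effective rate on net proceeds: 21,236.00 / 19,690 − 1 = 0.078517 = 7.85%.

7.85%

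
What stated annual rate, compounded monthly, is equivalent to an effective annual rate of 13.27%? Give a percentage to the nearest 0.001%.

12.525%

(1 + r/12)^12 − 1 = 0.1327, so 1 + r/12 = 1.1327^(1/12).
r/12 = 0.010438, so r = 0.125253 = 12.525%.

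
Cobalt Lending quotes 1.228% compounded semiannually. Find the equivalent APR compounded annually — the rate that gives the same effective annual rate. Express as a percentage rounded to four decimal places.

1.2318%

EAR = (1 + 0.01228/2)^2 − 1 = 0.012318.
Compounded annually, the equivalent nominal rate is the EAR itself: 1.2318%.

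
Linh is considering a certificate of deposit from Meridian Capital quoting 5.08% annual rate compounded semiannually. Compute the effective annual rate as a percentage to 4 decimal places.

EAR = (1 + 0.0508/2)^2 − 1.
= (1 + 0.025400)^2 − 1 = 1.051445 − 1 = 5.1445%.

5.1445%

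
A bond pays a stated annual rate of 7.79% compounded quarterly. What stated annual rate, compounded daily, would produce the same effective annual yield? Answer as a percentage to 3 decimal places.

EAR = (1 + 0.0779/4)^4 − 1 = 0.080205.
Solve (1 + r/365)^365 = 1.080205: r/365 = 1.080205^(1/365) − 1 = 0.000211, so r = 0.077159 = 7.716%.

7.716%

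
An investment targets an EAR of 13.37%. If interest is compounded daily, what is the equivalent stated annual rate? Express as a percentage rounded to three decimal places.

(1 + r/365)^365 − 1 = 0.1337, so 1 + r/365 = 1.1337^(1/365).
r/365 = 0.000344, so r = 0.125508 = 12.551%.

12.551%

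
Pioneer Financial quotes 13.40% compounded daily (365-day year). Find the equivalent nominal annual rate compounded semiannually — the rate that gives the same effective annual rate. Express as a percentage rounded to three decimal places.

13.856%

EAR = (1 + 0.1340/365)^365 − 1 = 0.143365.
Solve (1 + r/2)^2 = 1.143365: r/2 = 1.143365^(1/2) − 1 = 0.069282, so r = 0.138565 = 13.856%.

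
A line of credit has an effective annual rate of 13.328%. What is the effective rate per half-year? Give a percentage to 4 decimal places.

The per-half-year rate i satisfies (1 + i)^2 = 1 + 0.13328.
i = 1.13328^(1/2) − 1 = 0.0645562 = 6.4556%.

6.4556%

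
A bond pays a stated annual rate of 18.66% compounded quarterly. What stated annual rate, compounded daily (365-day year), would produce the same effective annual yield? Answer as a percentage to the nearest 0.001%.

EAR = (1 + 0.1866/4)^4 − 1 = 0.200068.
Solve (1 + r/365)^365 = 1.200068: r/365 = 1.200068^(1/365) − 1 = 0.000500, so r = 0.182424 = 18.242%.

18.242%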